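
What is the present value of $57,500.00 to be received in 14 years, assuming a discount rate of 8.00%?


Present value formula: PV = FV / (1 + r)^t
PV = $57,500.00 / (1 + 0.08)^14
PV = $57,500.00 / 2.937194
PV = $19,576.51

PV = FV / (1 + r)^t = $19,576.51


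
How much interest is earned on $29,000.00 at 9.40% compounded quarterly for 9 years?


Compound interest earned = final amount − principal.
A = P(1 + r/n)^(nt) = $29,000.00 × (1 + 0.094/4)^(4 × 9) = $66,920.70
Interest = A − P = $66,920.70 − $29,000.00 = $37,920.70

Interest = A - P = $37,920.70


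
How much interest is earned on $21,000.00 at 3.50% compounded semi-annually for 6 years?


Compound interest earned = final amount − principal.
A = P(1 + r/n)^(nt) = $21,000.00 × (1 + 0.035/2)^(2 × 6) = $25,860.23
Interest = A − P = $25,860.23 − $21,000.00 = $4,860.23

Interest = A - P = $4,860.23


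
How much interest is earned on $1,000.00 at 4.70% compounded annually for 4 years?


Compound interest earned = final amount − principal.
A = P(1 + r/n)^(nt) = $1,000.00 × (1 + 0.047/1)^(1 × 4) = $1,201.67
Interest = A − P = $1,201.67 − $1,000.00 = $201.67

Interest = A - P = $201.67


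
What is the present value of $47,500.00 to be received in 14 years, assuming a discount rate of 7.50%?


Present value formula: PV = FV / (1 + r)^t
PV = $47,500.00 / (1 + 0.075)^14
PV = $47,500.00 / 2.752444
PV = $17,257.39

PV = FV / (1 + r)^t = $17,257.39


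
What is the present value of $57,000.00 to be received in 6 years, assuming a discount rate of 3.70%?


Present value formula: PV = FV / (1 + r)^t
PV = $57,000.00 / (1 + 0.037)^6
PV = $57,000.00 / 1.2435766
PV = $45,835.54

PV = FV / (1 + r)^t = $45,835.54


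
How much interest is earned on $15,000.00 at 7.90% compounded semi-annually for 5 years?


Compound interest earned = final amount − principal.
A = P(1 + r/n)^(nt) = $15,000.00 × (1 + 0.079/2)^(2 × 5) = $22,097.15
Interest = A − P = $22,097.15 − $15,000.00 = $7,097.15

Interest = A - P = $7,097.15


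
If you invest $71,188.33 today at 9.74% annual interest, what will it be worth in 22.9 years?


Future value formula: FV = PV × (1 + r)^t
FV = $71,188.33 × (1 + 0.0974)^22.9
FV = $71,188.33 × 8.4015127
FV = $598,089.66

FV = PV × (1 + r)^t = $598,089.66


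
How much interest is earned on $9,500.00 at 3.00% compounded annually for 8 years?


Compound interest earned = final amount − principal.
A = P(1 + r/n)^(nt) = $9,500.00 × (1 + 0.03/1)^(1 × 8) = $12,034.32
Interest = A − P = $12,034.32 − $9,500.00 = $2,534.32

Interest = A - P = $2,534.32


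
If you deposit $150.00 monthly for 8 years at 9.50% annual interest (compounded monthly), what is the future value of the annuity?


Future value of an ordinary annuity: FV = PMT × ((1 + r)^n − 1) / r
Monthly rate r = 0.095/12 ≈ 0.00791667, n = 96
FV = $150.00 × ((1 + 0.095/12)^96 − 1) / (0.095/12)
FV = $150.00 × 142.975186
FV = $21,446.28

FV = PMT × ((1+r)^n - 1)/r = $21,446.28


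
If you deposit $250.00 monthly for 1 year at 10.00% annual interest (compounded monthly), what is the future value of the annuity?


Future value of an ordinary annuity: FV = PMT × ((1 + r)^n − 1) / r
Monthly rate r = 0.1/12 ≈ 0.00833333, n = 12
FV = $250.00 × ((1 + 0.1/12)^12 − 1) / (0.1/12)
FV = $250.00 × 12.565568
FV = $3,141.39

FV = PMT × ((1+r)^n - 1)/r = $3,141.39


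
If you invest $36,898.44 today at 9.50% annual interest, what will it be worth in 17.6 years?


Future value formula: FV = PV × (1 + r)^t
FV = $36,898.44 × (1 + 0.095)^17.6
FV = $36,898.44 × 4.93956264
FV = $182,262.16

FV = PV × (1 + r)^t = $182,262.16


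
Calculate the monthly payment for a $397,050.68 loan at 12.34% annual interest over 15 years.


Loan payment formula: PMT = PV × r / (1 − (1 + r)^(−n))
Monthly rate r = 0.1234/12 ≈ 0.01028333, n = 180 months
Denominator: 1 − (1 + 0.1234/12)^(−180) = 0.841428
PMT = $397,050.68 × (0.1234/12) / 0.841428
PMT = $4,852.47 per month

PMT = PV × r / (1-(1+r)^(-n)) = $4,852.47/month


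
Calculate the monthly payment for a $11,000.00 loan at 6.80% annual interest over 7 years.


Loan payment formula: PMT = PV × r / (1 − (1 + r)^(−n))
Monthly rate r = 0.068/12 ≈ 0.00566667, n = 84 months
Denominator: 1 − (1 + 0.068/12)^(−84) = 0.377901
PMT = $11,000.00 × (0.068/12) / 0.377901
PMT = $164.95 per month

PMT = PV × r / (1-(1+r)^(-n)) = $164.95/month


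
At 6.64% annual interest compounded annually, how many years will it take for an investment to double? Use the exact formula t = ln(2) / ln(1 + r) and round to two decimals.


Doubling condition: (1 + r)^t = 2
Take ln of both sides: t × ln(1 + r) = ln(2)
t = ln(2) / ln(1 + r)
t = 0.693147 / 0.064288
t = 10.78

t = ln(2) / ln(1 + r) = 10.78 years


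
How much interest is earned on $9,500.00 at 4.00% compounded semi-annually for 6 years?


Compound interest earned = final amount − principal.
A = P(1 + r/n)^(nt) = $9,500.00 × (1 + 0.04/2)^(2 × 6) = $12,048.30
Interest = A − P = $12,048.30 − $9,500.00 = $2,548.30

Interest = A - P = $2,548.30


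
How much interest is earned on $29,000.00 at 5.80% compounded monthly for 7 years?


Compound interest earned = final amount − principal.
A = P(1 + r/n)^(nt) = $29,000.00 × (1 + 0.058/12)^(12 × 7) = $43,480.73
Interest = A − P = $43,480.73 − $29,000.00 = $14,480.73

Interest = A - P = $14,480.73


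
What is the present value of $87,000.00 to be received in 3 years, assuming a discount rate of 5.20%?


Present value formula: PV = FV / (1 + r)^t
PV = $87,000.00 / (1 + 0.052)^3
PV = $87,000.00 / 1.1642526
PV = $74,726.05

PV = FV / (1 + r)^t = $74,726.05


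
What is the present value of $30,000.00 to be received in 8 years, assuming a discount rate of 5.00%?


Present value formula: PV = FV / (1 + r)^t
PV = $30,000.00 / (1 + 0.05)^8
PV = $30,000.00 / 1.4774554
PV = $20,305.18

PV = FV / (1 + r)^t = $20,305.18


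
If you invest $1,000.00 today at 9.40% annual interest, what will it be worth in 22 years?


Future value formula: FV = PV × (1 + r)^t
FV = $1,000.00 × (1 + 0.094)^22
FV = $1,000.00 × 7.2174051
FV = $7,217.41

FV = PV × (1 + r)^t = $7,217.41


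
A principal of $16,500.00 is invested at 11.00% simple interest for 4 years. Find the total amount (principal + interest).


Total amount formula: A = P(1 + rt) = P + P·r·t
Interest: I = P × r × t = $16,500.00 × 0.11 × 4 = $7,260.00
A = P + I = $16,500.00 + $7,260.00 = $23,760.00

A = P + I = P(1 + rt) = $23,760.00


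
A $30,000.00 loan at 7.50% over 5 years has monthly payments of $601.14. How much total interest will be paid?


Total paid over the life of the loan = PMT × n.
Total paid = $601.14 × 60 = $36,068.40
Total interest = total paid − principal = $36,068.40 − $30,000.00 = $6,068.40

Total interest = (PMT × n) - PV = $6,068.40


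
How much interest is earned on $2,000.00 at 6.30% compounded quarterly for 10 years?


Compound interest earned = final amount − principal.
A = P(1 + r/n)^(nt) = $2,000.00 × (1 + 0.063/4)^(4 × 10) = $3,736.83
Interest = A − P = $3,736.83 − $2,000.00 = $1,736.83

Interest = A - P = $1,736.83


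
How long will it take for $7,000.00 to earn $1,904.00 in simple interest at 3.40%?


Rearrange the simple interest formula for t:
I = P × r × t  ⇒  t = I / (P × r)
t = $1,904.00 / ($7,000.00 × 0.034)
t = 8

t = I/(P×r) = 8 years


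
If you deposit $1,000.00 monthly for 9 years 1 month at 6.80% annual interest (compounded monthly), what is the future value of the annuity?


Future value of an ordinary annuity: FV = PMT × ((1 + r)^n − 1) / r
Monthly rate r = 0.068/12 ≈ 0.00566667, n = 109
FV = $1,000.00 × ((1 + 0.068/12)^109 − 1) / (0.068/12)
FV = $1,000.00 × 150.240879
FV = $150,240.88

FV = PMT × ((1+r)^n - 1)/r = $150,240.88


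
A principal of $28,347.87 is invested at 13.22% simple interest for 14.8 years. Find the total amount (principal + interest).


Total amount formula: A = P(1 + rt) = P + P·r·t
Interest: I = P × r × t = $28,347.87 × 0.1322 × 14.8 = $55,464.31
A = P + I = $28,347.87 + $55,464.31 = $83,812.18

A = P + I = P(1 + rt) = $83,812.18


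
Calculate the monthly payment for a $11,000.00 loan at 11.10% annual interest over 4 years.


Loan payment formula: PMT = PV × r / (1 − (1 + r)^(−n))
Monthly rate r = 0.111/12 = 0.00925, n = 48 months
Denominator: 1 − (1 + 0.111/12)^(−48) = 0.357224
PMT = $11,000.00 × (0.111/12) / 0.357224
PMT = $284.84 per month

PMT = PV × r / (1-(1+r)^(-n)) = $284.84/month


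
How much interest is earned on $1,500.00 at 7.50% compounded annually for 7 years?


Compound interest earned = final amount − principal.
A = P(1 + r/n)^(nt) = $1,500.00 × (1 + 0.075/1)^(1 × 7) = $2,488.57
Interest = A − P = $2,488.57 − $1,500.00 = $988.57

Interest = A - P = $988.57


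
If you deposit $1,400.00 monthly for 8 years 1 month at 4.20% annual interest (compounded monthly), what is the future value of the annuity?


Future value of an ordinary annuity: FV = PMT × ((1 + r)^n − 1) / r
Monthly rate r = 0.042/12 = 0.0035, n = 97
FV = $1,400.00 × ((1 + 0.042/12)^97 − 1) / (0.042/12)
FV = $1,400.00 × 115.260910
FV = $161,365.27

FV = PMT × ((1+r)^n - 1)/r = $161,365.27


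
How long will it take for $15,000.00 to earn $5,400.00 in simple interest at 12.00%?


Rearrange the simple interest formula for t:
I = P × r × t  ⇒  t = I / (P × r)
t = $5,400.00 / ($15,000.00 × 0.12)
t = 3

t = I/(P×r) = 3 years


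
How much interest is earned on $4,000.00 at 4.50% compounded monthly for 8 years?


Compound interest earned = final amount − principal.
A = P(1 + r/n)^(nt) = $4,000.00 × (1 + 0.045/12)^(12 × 8) = $5,729.46
Interest = A − P = $5,729.46 − $4,000.00 = $1,729.46

Interest = A - P = $1,729.46


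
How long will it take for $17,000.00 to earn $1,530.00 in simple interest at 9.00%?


Rearrange the simple interest formula for t:
I = P × r × t  ⇒  t = I / (P × r)
t = $1,530.00 / ($17,000.00 × 0.09)
t = 1

t = I/(P×r) = 1 year


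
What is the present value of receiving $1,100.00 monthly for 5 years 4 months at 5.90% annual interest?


Present value of an ordinary annuity: PV = PMT × (1 − (1 + r)^(−n)) / r
Monthly rate r = 0.059/12 ≈ 0.00491667, n = 64
PV = $1,100.00 × (1 − (1 + 0.059/12)^(−64)) / (0.059/12)
PV = $1,100.00 × 54.794182
PV = $60,273.60

PV = PMT × (1-(1+r)^(-n))/r = $60,273.60


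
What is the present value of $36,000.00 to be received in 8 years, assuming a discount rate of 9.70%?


Present value formula: PV = FV / (1 + r)^t
PV = $36,000.00 / (1 + 0.097)^8
PV = $36,000.00 / 2.097264
PV = $17,165.22

PV = FV / (1 + r)^t = $17,165.22


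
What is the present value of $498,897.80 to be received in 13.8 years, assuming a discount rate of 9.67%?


Present value formula: PV = FV / (1 + r)^t
PV = $498,897.80 / (1 + 0.0967)^13.8
PV = $498,897.80 / 3.5744748
PV = $139,572.34

PV = FV / (1 + r)^t = $139,572.34


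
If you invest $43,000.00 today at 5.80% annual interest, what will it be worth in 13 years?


Future value formula: FV = PV × (1 + r)^t
FV = $43,000.00 × (1 + 0.058)^13
FV = $43,000.00 × 2.0811993
FV = $89,491.57

FV = PV × (1 + r)^t = $89,491.57


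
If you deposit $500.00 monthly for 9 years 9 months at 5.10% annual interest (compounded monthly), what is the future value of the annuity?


Future value of an ordinary annuity: FV = PMT × ((1 + r)^n − 1) / r
Monthly rate r = 0.051/12 = 0.00425, n = 117
FV = $500.00 × ((1 + 0.051/12)^117 − 1) / (0.051/12)
FV = $500.00 × 151.167526
FV = $75,583.76

FV = PMT × ((1+r)^n - 1)/r = $75,583.76


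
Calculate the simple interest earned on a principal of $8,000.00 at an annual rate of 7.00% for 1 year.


Simple interest formula: I = P × r × t
I = $8,000.00 × 0.07 × 1
I = $560.00

I = P × r × t = $560.00


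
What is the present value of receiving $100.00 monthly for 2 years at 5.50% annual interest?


Present value of an ordinary annuity: PV = PMT × (1 − (1 + r)^(−n)) / r
Monthly rate r = 0.055/12 ≈ 0.00458333, n = 24
PV = $100.00 × (1 − (1 + 0.055/12)^(−24)) / (0.055/12)
PV = $100.00 × 22.677971
PV = $2,267.80

PV = PMT × (1-(1+r)^(-n))/r = $2,267.80


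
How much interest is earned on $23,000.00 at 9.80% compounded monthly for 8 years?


Compound interest earned = final amount − principal.
A = P(1 + r/n)^(nt) = $23,000.00 × (1 + 0.098/12)^(12 × 8) = $50,214.82
Interest = A − P = $50,214.82 − $23,000.00 = $27,214.82

Interest = A - P = $27,214.82


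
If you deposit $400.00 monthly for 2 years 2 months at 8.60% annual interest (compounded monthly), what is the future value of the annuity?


Future value of an ordinary annuity: FV = PMT × ((1 + r)^n − 1) / r
Monthly rate r = 0.086/12 ≈ 0.00716667, n = 26
FV = $400.00 × ((1 + 0.086/12)^26 − 1) / (0.086/12)
FV = $400.00 × 28.468386
FV = $11,387.35

FV = PMT × ((1+r)^n - 1)/r = $11,387.35


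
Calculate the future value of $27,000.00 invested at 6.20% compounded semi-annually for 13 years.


Compound interest formula: A = P(1 + r/n)^(nt)
A = $27,000.00 × (1 + 0.062/2)^(2 × 13)
Growth factor: (1 + 0.062/2)^26 = 2.2116953
A = $27,000.00 × 2.2116953
A = $59,715.77

A = P(1 + r/n)^(nt) = $59,715.77


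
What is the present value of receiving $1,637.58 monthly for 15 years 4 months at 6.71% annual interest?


Present value of an ordinary annuity: PV = PMT × (1 − (1 + r)^(−n)) / r
Monthly rate r = 0.0671/12 ≈ 0.00559167, n = 184
PV = $1,637.58 × (1 − (1 + 0.0671/12)^(−184)) / (0.0671/12)
PV = $1,637.58 × 114.735459
PV = $187,888.49

PV = PMT × (1-(1+r)^(-n))/r = $187,888.49


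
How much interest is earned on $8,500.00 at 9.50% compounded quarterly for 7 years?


Compound interest earned = final amount − principal.
A = P(1 + r/n)^(nt) = $8,500.00 × (1 + 0.095/4)^(4 × 7) = $16,400.18
Interest = A − P = $16,400.18 − $8,500.00 = $7,900.18

Interest = A - P = $7,900.18


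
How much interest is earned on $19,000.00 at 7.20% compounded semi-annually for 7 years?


Compound interest earned = final amount − principal.
A = P(1 + r/n)^(nt) = $19,000.00 × (1 + 0.072/2)^(2 × 7) = $31,173.83
Interest = A − P = $31,173.83 − $19,000.00 = $12,173.83

Interest = A - P = $12,173.83


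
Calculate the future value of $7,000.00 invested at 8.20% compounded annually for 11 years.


Compound interest formula: A = P(1 + r/n)^(nt)
A = $7,000.00 × (1 + 0.082/1)^(1 × 11)
Growth factor: (1 + 0.082/1)^11 = 2.3795776
A = $7,000.00 × 2.3795776
A = $16,657.04

A = P(1 + r/n)^(nt) = $16,657.04


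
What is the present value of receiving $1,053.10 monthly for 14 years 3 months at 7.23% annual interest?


Present value of an ordinary annuity: PV = PMT × (1 − (1 + r)^(−n)) / r
Monthly rate r = 0.0723/12 = 0.006025, n = 171
PV = $1,053.10 × (1 − (1 + 0.0723/12)^(−171)) / (0.0723/12)
PV = $1,053.10 × 106.553724
PV = $112,211.73

PV = PMT × (1-(1+r)^(-n))/r = $112,211.73


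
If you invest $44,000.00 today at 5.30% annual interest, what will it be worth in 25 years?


Future value formula: FV = PV × (1 + r)^t
FV = $44,000.00 × (1 + 0.053)^25
FV = $44,000.00 × 3.636715
FV = $160,015.46

FV = PV × (1 + r)^t = $160,015.46


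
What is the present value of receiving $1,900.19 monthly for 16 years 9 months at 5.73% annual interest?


Present value of an ordinary annuity: PV = PMT × (1 − (1 + r)^(−n)) / r
Monthly rate r = 0.0573/12 = 0.004775, n = 201
PV = $1,900.19 × (1 − (1 + 0.0573/12)^(−201)) / (0.0573/12)
PV = $1,900.19 × 129.035635
PV = $245,192.22

PV = PMT × (1-(1+r)^(-n))/r = $245,192.22


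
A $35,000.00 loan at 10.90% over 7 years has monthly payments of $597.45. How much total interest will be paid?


Total paid over the life of the loan = PMT × n.
Total paid = $597.45 × 84 = $50,185.80
Total interest = total paid − principal = $50,185.80 − $35,000.00 = $15,185.80

Total interest = (PMT × n) - PV = $15,185.80


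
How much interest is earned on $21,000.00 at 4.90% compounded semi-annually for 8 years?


Compound interest earned = final amount − principal.
A = P(1 + r/n)^(nt) = $21,000.00 × (1 + 0.049/2)^(2 × 8) = $30,932.19
Interest = A − P = $30,932.19 − $21,000.00 = $9,932.19

Interest = A - P = $9,932.19


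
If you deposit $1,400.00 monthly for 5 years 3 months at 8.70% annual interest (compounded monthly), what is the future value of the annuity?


Future value of an ordinary annuity: FV = PMT × ((1 + r)^n − 1) / r
Monthly rate r = 0.087/12 = 0.00725, n = 63
FV = $1,400.00 × ((1 + 0.087/12)^63 − 1) / (0.087/12)
FV = $1,400.00 × 79.494419
FV = $111,292.19

FV = PMT × ((1+r)^n - 1)/r = $111,292.19


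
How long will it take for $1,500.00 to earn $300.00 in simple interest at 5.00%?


Rearrange the simple interest formula for t:
I = P × r × t  ⇒  t = I / (P × r)
t = $300.00 / ($1,500.00 × 0.05)
t = 4

t = I/(P×r) = 4 years


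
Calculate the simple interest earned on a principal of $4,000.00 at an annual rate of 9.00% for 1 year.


Simple interest formula: I = P × r × t
I = $4,000.00 × 0.09 × 1
I = $360.00

I = P × r × t = $360.00


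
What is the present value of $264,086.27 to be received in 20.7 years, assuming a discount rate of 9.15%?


Present value formula: PV = FV / (1 + r)^t
PV = $264,086.27 / (1 + 0.0915)^20.7
PV = $264,086.27 / 6.124793
PV = $43,117.58

PV = FV / (1 + r)^t = $43,117.58


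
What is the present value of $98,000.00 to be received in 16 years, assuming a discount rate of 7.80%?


Present value formula: PV = FV / (1 + r)^t
PV = $98,000.00 / (1 + 0.078)^16
PV = $98,000.00 / 3.325831
PV = $29,466.32

PV = FV / (1 + r)^t = $29,466.32


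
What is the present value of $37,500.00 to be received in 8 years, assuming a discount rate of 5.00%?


Present value formula: PV = FV / (1 + r)^t
PV = $37,500.00 / (1 + 0.05)^8
PV = $37,500.00 / 1.477455
PV = $25,381.48

PV = FV / (1 + r)^t = $25,381.48


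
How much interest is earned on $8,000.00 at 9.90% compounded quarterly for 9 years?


Compound interest earned = final amount − principal.
A = P(1 + r/n)^(nt) = $8,000.00 × (1 + 0.099/4)^(4 × 9) = $19,290.14
Interest = A − P = $19,290.14 − $8,000.00 = $11,290.14

Interest = A - P = $11,290.14


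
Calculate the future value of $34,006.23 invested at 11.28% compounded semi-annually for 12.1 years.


Compound interest formula: A = P(1 + r/n)^(nt)
A = $34,006.23 × (1 + 0.1128/2)^(2 × 12.1)
Growth factor: (1 + 0.1128/2)^24.2 = 3.7726551
A = $34,006.23 × 3.7726551
A = $128,293.78

A = P(1 + r/n)^(nt) = $128,293.78


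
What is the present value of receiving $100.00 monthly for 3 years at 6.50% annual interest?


Present value of an ordinary annuity: PV = PMT × (1 − (1 + r)^(−n)) / r
Monthly rate r = 0.065/12 ≈ 0.00541667, n = 36
PV = $100.00 × (1 − (1 + 0.065/12)^(−36)) / (0.065/12)
PV = $100.00 × 32.627489
PV = $3,262.75

PV = PMT × (1-(1+r)^(-n))/r = $3,262.75


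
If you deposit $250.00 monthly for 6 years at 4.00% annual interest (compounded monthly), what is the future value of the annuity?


Future value of an ordinary annuity: FV = PMT × ((1 + r)^n − 1) / r
Monthly rate r = 0.04/12 ≈ 0.00333333, n = 72
FV = $250.00 × ((1 + 0.04/12)^72 − 1) / (0.04/12)
FV = $250.00 × 81.222564
FV = $20,305.64

FV = PMT × ((1+r)^n - 1)/r = $20,305.64


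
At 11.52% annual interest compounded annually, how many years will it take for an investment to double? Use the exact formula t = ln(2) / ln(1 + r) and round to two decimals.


Doubling condition: (1 + r)^t = 2
Take ln of both sides: t × ln(1 + r) = ln(2)
t = ln(2) / ln(1 + r)
t = 0.693147 / 0.109034
t = 6.36

t = ln(2) / ln(1 + r) = 6.36 years


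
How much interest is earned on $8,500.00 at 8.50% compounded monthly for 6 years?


Compound interest earned = final amount − principal.
A = P(1 + r/n)^(nt) = $8,500.00 × (1 + 0.085/12)^(12 × 6) = $14,129.55
Interest = A − P = $14,129.55 − $8,500.00 = $5,629.55

Interest = A - P = $5,629.55


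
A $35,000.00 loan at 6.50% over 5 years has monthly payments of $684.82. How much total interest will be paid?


Total paid over the life of the loan = PMT × n.
Total paid = $684.82 × 60 = $41,089.20
Total interest = total paid − principal = $41,089.20 − $35,000.00 = $6,089.20

Total interest = (PMT × n) - PV = $6,089.20


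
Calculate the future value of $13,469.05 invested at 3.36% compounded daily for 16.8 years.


Compound interest formula: A = P(1 + r/n)^(nt)
A = $13,469.05 × (1 + 0.0336/365)^(365 × 16.8)
Growth factor: (1 + 0.0336/365)^6132 = 1.758487422
A = $13,469.05 × 1.758487422
A = $23,685.16

A = P(1 + r/n)^(nt) = $23,685.16


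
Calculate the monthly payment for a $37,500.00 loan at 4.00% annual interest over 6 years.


Loan payment formula: PMT = PV × r / (1 − (1 + r)^(−n))
Monthly rate r = 0.04/12 ≈ 0.00333333, n = 72 months
Denominator: 1 − (1 + 0.04/12)^(−72) = 0.213058
PMT = $37,500.00 × (0.04/12) / 0.213058
PMT = $586.69 per month

PMT = PV × r / (1-(1+r)^(-n)) = $586.69/month


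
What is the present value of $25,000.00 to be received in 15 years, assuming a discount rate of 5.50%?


Present value formula: PV = FV / (1 + r)^t
PV = $25,000.00 / (1 + 0.055)^15
PV = $25,000.00 / 2.232476
PV = $11,198.33

PV = FV / (1 + r)^t = $11,198.33


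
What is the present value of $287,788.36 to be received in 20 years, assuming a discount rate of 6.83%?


Present value formula: PV = FV / (1 + r)^t
PV = $287,788.36 / (1 + 0.0683)^20
PV = $287,788.36 / 3.7485609
PV = $76,773.03

PV = FV / (1 + r)^t = $76,773.03


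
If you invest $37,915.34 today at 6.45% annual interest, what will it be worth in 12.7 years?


Future value formula: FV = PV × (1 + r)^t
FV = $37,915.34 × (1 + 0.0645)^12.7
FV = $37,915.34 × 2.2118209
FV = $83,861.94

FV = PV × (1 + r)^t = $83,861.94


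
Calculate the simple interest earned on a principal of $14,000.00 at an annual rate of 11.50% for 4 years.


Simple interest formula: I = P × r × t
I = $14,000.00 × 0.115 × 4
I = $6,440.00

I = P × r × t = $6,440.00


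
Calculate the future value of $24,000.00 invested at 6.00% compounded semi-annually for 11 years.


Compound interest formula: A = P(1 + r/n)^(nt)
A = $24,000.00 × (1 + 0.06/2)^(2 × 11)
Growth factor: (1 + 0.06/2)^22 = 1.9161034
A = $24,000.00 × 1.9161034
A = $45,986.48

A = P(1 + r/n)^(nt) = $45,986.48


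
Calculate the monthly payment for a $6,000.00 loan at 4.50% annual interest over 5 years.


Loan payment formula: PMT = PV × r / (1 − (1 + r)^(−n))
Monthly rate r = 0.045/12 = 0.00375, n = 60 months
Denominator: 1 − (1 + 0.045/12)^(−60) = 0.201148
PMT = $6,000.00 × (0.045/12) / 0.201148
PMT = $111.86 per month

PMT = PV × r / (1-(1+r)^(-n)) = $111.86/month


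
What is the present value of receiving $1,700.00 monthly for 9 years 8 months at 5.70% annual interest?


Present value of an ordinary annuity: PV = PMT × (1 − (1 + r)^(−n)) / r
Monthly rate r = 0.057/12 = 0.00475, n = 116
PV = $1,700.00 × (1 − (1 + 0.057/12)^(−116)) / (0.057/12)
PV = $1,700.00 × 89.026207
PV = $151,344.55

PV = PMT × (1-(1+r)^(-n))/r = $151,344.55


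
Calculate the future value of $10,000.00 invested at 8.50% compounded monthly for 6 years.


Compound interest formula: A = P(1 + r/n)^(nt)
A = $10,000.00 × (1 + 0.085/12)^(12 × 6)
Growth factor: (1 + 0.085/12)^72 = 1.662300
A = $10,000.00 × 1.662300
A = $16,623.00

A = P(1 + r/n)^(nt) = $16,623.00


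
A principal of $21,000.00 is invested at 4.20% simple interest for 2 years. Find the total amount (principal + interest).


Total amount formula: A = P(1 + rt) = P + P·r·t
Interest: I = P × r × t = $21,000.00 × 0.042 × 2 = $1,764.00
A = P + I = $21,000.00 + $1,764.00 = $22,764.00

A = P + I = P(1 + rt) = $22,764.00


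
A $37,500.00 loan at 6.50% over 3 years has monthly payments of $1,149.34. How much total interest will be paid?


Total paid over the life of the loan = PMT × n.
Total paid = $1,149.34 × 36 = $41,376.24
Total interest = total paid − principal = $41,376.24 − $37,500.00 = $3,876.24

Total interest = (PMT × n) - PV = $3,876.24


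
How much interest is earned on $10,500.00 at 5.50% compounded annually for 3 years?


Compound interest earned = final amount − principal.
A = P(1 + r/n)^(nt) = $10,500.00 × (1 + 0.055/1)^(1 × 3) = $12,329.53
Interest = A − P = $12,329.53 − $10,500.00 = $1,829.53

Interest = A - P = $1,829.53


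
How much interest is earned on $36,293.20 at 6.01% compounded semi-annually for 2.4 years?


Compound interest earned = final amount − principal.
A = P(1 + r/n)^(nt) = $36,293.20 × (1 + 0.0601/2)^(2 × 2.4) = $41,835.52
Interest = A − P = $41,835.52 − $36,293.20 = $5,542.32

Interest = A - P = $5,542.32


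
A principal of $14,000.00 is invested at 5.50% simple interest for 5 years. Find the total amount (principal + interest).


Total amount formula: A = P(1 + rt) = P + P·r·t
Interest: I = P × r × t = $14,000.00 × 0.055 × 5 = $3,850.00
A = P + I = $14,000.00 + $3,850.00 = $17,850.00

A = P + I = P(1 + rt) = $17,850.00


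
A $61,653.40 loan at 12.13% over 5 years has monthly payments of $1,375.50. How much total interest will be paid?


Total paid over the life of the loan = PMT × n.
Total paid = $1,375.50 × 60 = $82,530.00
Total interest = total paid − principal = $82,530.00 − $61,653.40 = $20,876.60

Total interest = (PMT × n) - PV = $20,876.60


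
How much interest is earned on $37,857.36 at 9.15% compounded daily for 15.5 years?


Compound interest earned = final amount − principal.
A = P(1 + r/n)^(nt) = $37,857.36 × (1 + 0.0915/365)^(365 × 15.5) = $156,318.83
Interest = A − P = $156,318.83 − $37,857.36 = $118,461.47

Interest = A - P = $118,461.47


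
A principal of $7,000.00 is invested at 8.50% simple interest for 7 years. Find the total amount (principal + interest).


Total amount formula: A = P(1 + rt) = P + P·r·t
Interest: I = P × r × t = $7,000.00 × 0.085 × 7 = $4,165.00
A = P + I = $7,000.00 + $4,165.00 = $11,165.00

A = P + I = P(1 + rt) = $11,165.00


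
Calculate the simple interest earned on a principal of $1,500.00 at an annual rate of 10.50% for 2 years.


Simple interest formula: I = P × r × t
I = $1,500.00 × 0.105 × 2
I = $315.00

I = P × r × t = $315.00


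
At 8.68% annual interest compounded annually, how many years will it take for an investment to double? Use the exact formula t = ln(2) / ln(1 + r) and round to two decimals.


Doubling condition: (1 + r)^t = 2
Take ln of both sides: t × ln(1 + r) = ln(2)
t = ln(2) / ln(1 + r)
t = 0.693147 / 0.083238
t = 8.33

t = ln(2) / ln(1 + r) = 8.33 years


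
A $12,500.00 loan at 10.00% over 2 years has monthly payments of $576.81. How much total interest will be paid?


Total paid over the life of the loan = PMT × n.
Total paid = $576.81 × 24 = $13,843.44
Total interest = total paid − principal = $13,843.44 − $12,500.00 = $1,343.44

Total interest = (PMT × n) - PV = $1,343.44


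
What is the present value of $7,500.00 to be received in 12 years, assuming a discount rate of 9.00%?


Present value formula: PV = FV / (1 + r)^t
PV = $7,500.00 / (1 + 0.09)^12
PV = $7,500.00 / 2.812665
PV = $2,666.51

PV = FV / (1 + r)^t = $2,666.51


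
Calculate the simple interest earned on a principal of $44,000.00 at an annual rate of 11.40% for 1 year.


Simple interest formula: I = P × r × t
I = $44,000.00 × 0.114 × 1
I = $5,016.00

I = P × r × t = $5,016.00


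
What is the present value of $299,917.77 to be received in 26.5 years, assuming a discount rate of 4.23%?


Present value formula: PV = FV / (1 + r)^t
PV = $299,917.77 / (1 + 0.0423)^26.5
PV = $299,917.77 / 2.9978338
PV = $100,044.83

PV = FV / (1 + r)^t = $100,044.83


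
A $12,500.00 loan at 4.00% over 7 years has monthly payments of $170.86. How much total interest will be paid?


Total paid over the life of the loan = PMT × n.
Total paid = $170.86 × 84 = $14,352.24
Total interest = total paid − principal = $14,352.24 − $12,500.00 = $1,852.24

Total interest = (PMT × n) - PV = $1,852.24


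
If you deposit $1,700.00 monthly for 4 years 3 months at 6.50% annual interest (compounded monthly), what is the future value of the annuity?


Future value of an ordinary annuity: FV = PMT × ((1 + r)^n − 1) / r
Monthly rate r = 0.065/12 ≈ 0.00541667, n = 51
FV = $1,700.00 × ((1 + 0.065/12)^51 − 1) / (0.065/12)
FV = $1,700.00 × 58.559086
FV = $99,550.45

FV = PMT × ((1+r)^n - 1)/r = $99,550.45


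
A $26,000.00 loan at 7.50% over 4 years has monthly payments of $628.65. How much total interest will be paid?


Total paid over the life of the loan = PMT × n.
Total paid = $628.65 × 48 = $30,175.20
Total interest = total paid − principal = $30,175.20 − $26,000.00 = $4,175.20

Total interest = (PMT × n) - PV = $4,175.20


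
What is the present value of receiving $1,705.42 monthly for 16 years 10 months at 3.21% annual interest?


Present value of an ordinary annuity: PV = PMT × (1 − (1 + r)^(−n)) / r
Monthly rate r = 0.0321/12 = 0.002675, n = 202
PV = $1,705.42 × (1 − (1 + 0.0321/12)^(−202)) / (0.0321/12)
PV = $1,705.42 × 155.9010303
PV = $265,876.74

PV = PMT × (1-(1+r)^(-n))/r = $265,876.74


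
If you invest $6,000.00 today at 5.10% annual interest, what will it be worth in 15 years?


Future value formula: FV = PV × (1 + r)^t
FV = $6,000.00 × (1 + 0.051)^15
FV = $6,000.00 × 2.108826
FV = $12,652.96

FV = PV × (1 + r)^t = $12,652.96


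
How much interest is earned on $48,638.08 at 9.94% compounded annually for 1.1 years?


Compound interest earned = final amount − principal.
A = P(1 + r/n)^(nt) = $48,638.08 × (1 + 0.0994/1)^(1 × 1.1) = $53,981.85
Interest = A − P = $53,981.85 − $48,638.08 = $5,343.77

Interest = A - P = $5,343.77


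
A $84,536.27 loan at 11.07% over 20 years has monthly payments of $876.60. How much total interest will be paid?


Total paid over the life of the loan = PMT × n.
Total paid = $876.60 × 240 = $210,384.00
Total interest = total paid − principal = $210,384.00 − $84,536.27 = $125,847.73

Total interest = (PMT × n) - PV = $125,847.73


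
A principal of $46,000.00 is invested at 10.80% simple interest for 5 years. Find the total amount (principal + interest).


Total amount formula: A = P(1 + rt) = P + P·r·t
Interest: I = P × r × t = $46,000.00 × 0.108 × 5 = $24,840.00
A = P + I = $46,000.00 + $24,840.00 = $70,840.00

A = P + I = P(1 + rt) = $70,840.00


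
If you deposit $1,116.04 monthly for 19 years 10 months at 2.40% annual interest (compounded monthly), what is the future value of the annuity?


Future value of an ordinary annuity: FV = PMT × ((1 + r)^n − 1) / r
Monthly rate r = 0.024/12 = 0.002, n = 238
FV = $1,116.04 × ((1 + 0.024/12)^238 − 1) / (0.024/12)
FV = $1,116.04 × 304.429019
FV = $339,754.96

FV = PMT × ((1+r)^n - 1)/r = $339,754.96


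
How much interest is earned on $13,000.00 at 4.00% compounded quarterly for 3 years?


Compound interest earned = final amount − principal.
A = P(1 + r/n)^(nt) = $13,000.00 × (1 + 0.04/4)^(4 × 3) = $14,648.73
Interest = A − P = $14,648.73 − $13,000.00 = $1,648.73

Interest = A - P = $1,648.73


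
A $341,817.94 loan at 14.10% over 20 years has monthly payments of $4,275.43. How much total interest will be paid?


Total paid over the life of the loan = PMT × n.
Total paid = $4,275.43 × 240 = $1,026,103.20
Total interest = total paid − principal = $1,026,103.20 − $341,817.94 = $684,285.26

Total interest = (PMT × n) - PV = $684,285.26


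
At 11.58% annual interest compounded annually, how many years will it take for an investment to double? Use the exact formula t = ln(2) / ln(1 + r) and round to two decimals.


Doubling condition: (1 + r)^t = 2
Take ln of both sides: t × ln(1 + r) = ln(2)
t = ln(2) / ln(1 + r)
t = 0.693147 / 0.109572
t = 6.33

t = ln(2) / ln(1 + r) = 6.33 years


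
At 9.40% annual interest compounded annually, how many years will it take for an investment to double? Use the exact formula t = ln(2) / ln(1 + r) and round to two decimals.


Doubling condition: (1 + r)^t = 2
Take ln of both sides: t × ln(1 + r) = ln(2)
t = ln(2) / ln(1 + r)
t = 0.693147 / 0.089841
t = 7.72

t = ln(2) / ln(1 + r) = 7.72 years


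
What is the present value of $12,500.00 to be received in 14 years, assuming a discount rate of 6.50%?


Present value formula: PV = FV / (1 + r)^t
PV = $12,500.00 / (1 + 0.065)^14
PV = $12,500.00 / 2.414874
PV = $5,176.25

PV = FV / (1 + r)^t = $5,176.25


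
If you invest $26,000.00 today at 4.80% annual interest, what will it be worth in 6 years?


Future value formula: FV = PV × (1 + r)^t
FV = $26,000.00 × (1 + 0.048)^6
FV = $26,000.00 × 1.324853
FV = $34,446.18

FV = PV × (1 + r)^t = $34,446.18


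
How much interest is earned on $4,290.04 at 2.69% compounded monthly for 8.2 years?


Compound interest earned = final amount − principal.
A = P(1 + r/n)^(nt) = $4,290.04 × (1 + 0.0269/12)^(12 × 8.2) = $5,347.50
Interest = A − P = $5,347.50 − $4,290.04 = $1,057.46

Interest = A - P = $1,057.46


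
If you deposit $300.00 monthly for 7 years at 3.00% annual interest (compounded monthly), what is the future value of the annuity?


Future value of an ordinary annuity: FV = PMT × ((1 + r)^n − 1) / r
Monthly rate r = 0.03/12 = 0.0025, n = 84
FV = $300.00 × ((1 + 0.03/12)^84 − 1) / (0.03/12)
FV = $300.00 × 93.341920
FV = $28,002.58

FV = PMT × ((1+r)^n - 1)/r = $28,002.58


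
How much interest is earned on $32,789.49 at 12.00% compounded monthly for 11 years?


Compound interest earned = final amount − principal.
A = P(1 + r/n)^(nt) = $32,789.49 × (1 + 0.12/12)^(12 × 11) = $121,942.75
Interest = A − P = $121,942.75 − $32,789.49 = $89,153.26

Interest = A - P = $89,153.26


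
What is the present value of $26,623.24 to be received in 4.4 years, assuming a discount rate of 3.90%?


Present value formula: PV = FV / (1 + r)^t
PV = $26,623.24 / (1 + 0.039)^4.4
PV = $26,623.24 / 1.183337
PV = $22,498.44

PV = FV / (1 + r)^t = $22,498.44


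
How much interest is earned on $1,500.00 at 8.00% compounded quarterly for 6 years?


Compound interest earned = final amount − principal.
A = P(1 + r/n)^(nt) = $1,500.00 × (1 + 0.08/4)^(4 × 6) = $2,412.66
Interest = A − P = $2,412.66 − $1,500.00 = $912.66

Interest = A - P = $912.66


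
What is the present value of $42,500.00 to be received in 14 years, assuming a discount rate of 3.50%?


Present value formula: PV = FV / (1 + r)^t
PV = $42,500.00 / (1 + 0.035)^14
PV = $42,500.00 / 1.6186945
PV = $26,255.73

PV = FV / (1 + r)^t = $26,255.73


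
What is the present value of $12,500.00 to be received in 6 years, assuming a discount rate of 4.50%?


Present value formula: PV = FV / (1 + r)^t
PV = $12,500.00 / (1 + 0.045)^6
PV = $12,500.00 / 1.302260
PV = $9,598.70

PV = FV / (1 + r)^t = $9,598.70


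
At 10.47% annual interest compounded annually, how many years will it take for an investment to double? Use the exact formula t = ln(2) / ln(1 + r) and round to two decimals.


Doubling condition: (1 + r)^t = 2
Take ln of both sides: t × ln(1 + r) = ln(2)
t = ln(2) / ln(1 + r)
t = 0.693147 / 0.099574
t = 6.96

t = ln(2) / ln(1 + r) = 6.96 years


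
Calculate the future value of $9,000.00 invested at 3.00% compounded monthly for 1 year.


Compound interest formula: A = P(1 + r/n)^(nt)
A = $9,000.00 × (1 + 0.03/12)^(12 × 1)
Growth factor: (1 + 0.03/12)^12 = 1.030416
A = $9,000.00 × 1.030416
A = $9,273.74

A = P(1 + r/n)^(nt) = $9,273.74


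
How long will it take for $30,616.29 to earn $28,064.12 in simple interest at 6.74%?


Rearrange the simple interest formula for t:
I = P × r × t  ⇒  t = I / (P × r)
t = $28,064.12 / ($30,616.29 × 0.0674)
t = 13.6

t = I/(P×r) = 13.6 years


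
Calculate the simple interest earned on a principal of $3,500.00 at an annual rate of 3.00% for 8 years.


Simple interest formula: I = P × r × t
I = $3,500.00 × 0.03 × 8
I = $840.00

I = P × r × t = $840.00


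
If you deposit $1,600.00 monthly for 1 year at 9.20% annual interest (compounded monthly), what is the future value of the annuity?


Future value of an ordinary annuity: FV = PMT × ((1 + r)^n − 1) / r
Monthly rate r = 0.092/12 ≈ 0.00766667, n = 12
FV = $1,600.00 × ((1 + 0.092/12)^12 − 1) / (0.092/12)
FV = $1,600.00 × 12.519157
FV = $20,030.65

FV = PMT × ((1+r)^n - 1)/r = $20,030.65


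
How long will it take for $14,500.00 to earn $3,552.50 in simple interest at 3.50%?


Rearrange the simple interest formula for t:
I = P × r × t  ⇒  t = I / (P × r)
t = $3,552.50 / ($14,500.00 × 0.035)
t = 7

t = I/(P×r) = 7 years


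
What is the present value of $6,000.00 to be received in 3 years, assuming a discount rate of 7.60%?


Present value formula: PV = FV / (1 + r)^t
PV = $6,000.00 / (1 + 0.076)^3
PV = $6,000.00 / 1.245767
PV = $4,816.31

PV = FV / (1 + r)^t = $4,816.31


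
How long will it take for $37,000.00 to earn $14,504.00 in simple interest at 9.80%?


Rearrange the simple interest formula for t:
I = P × r × t  ⇒  t = I / (P × r)
t = $14,504.00 / ($37,000.00 × 0.098)
t = 4

t = I/(P×r) = 4 years


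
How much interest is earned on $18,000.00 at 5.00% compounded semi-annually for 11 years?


Compound interest earned = final amount − principal.
A = P(1 + r/n)^(nt) = $18,000.00 × (1 + 0.05/2)^(2 × 11) = $30,988.29
Interest = A − P = $30,988.29 − $18,000.00 = $12,988.29

Interest = A - P = $12,988.29


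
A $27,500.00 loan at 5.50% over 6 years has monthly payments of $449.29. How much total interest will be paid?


Total paid over the life of the loan = PMT × n.
Total paid = $449.29 × 72 = $32,348.88
Total interest = total paid − principal = $32,348.88 − $27,500.00 = $4,848.88

Total interest = (PMT × n) - PV = $4,848.88


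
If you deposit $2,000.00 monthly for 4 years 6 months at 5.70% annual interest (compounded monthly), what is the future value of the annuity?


Future value of an ordinary annuity: FV = PMT × ((1 + r)^n − 1) / r
Monthly rate r = 0.057/12 = 0.00475, n = 54
FV = $2,000.00 × ((1 + 0.057/12)^54 − 1) / (0.057/12)
FV = $2,000.00 × 61.392458
FV = $122,784.92

FV = PMT × ((1+r)^n - 1)/r = $122,784.92


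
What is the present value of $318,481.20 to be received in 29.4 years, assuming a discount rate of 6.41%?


Present value formula: PV = FV / (1 + r)^t
PV = $318,481.20 / (1 + 0.0641)^29.4
PV = $318,481.20 / 6.212749
PV = $51,262.52

PV = FV / (1 + r)^t = $51,262.52


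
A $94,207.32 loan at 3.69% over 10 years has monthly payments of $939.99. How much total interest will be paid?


Total paid over the life of the loan = PMT × n.
Total paid = $939.99 × 120 = $112,798.80
Total interest = total paid − principal = $112,798.80 − $94,207.32 = $18,591.48

Total interest = (PMT × n) - PV = $18,591.48


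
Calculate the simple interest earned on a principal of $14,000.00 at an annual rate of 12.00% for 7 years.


Simple interest formula: I = P × r × t
I = $14,000.00 × 0.12 × 7
I = $11,760.00

I = P × r × t = $11,760.00


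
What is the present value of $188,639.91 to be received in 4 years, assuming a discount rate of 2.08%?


Present value formula: PV = FV / (1 + r)^t
PV = $188,639.91 / (1 + 0.0208)^4
PV = $188,639.91 / 1.085832
PV = $173,728.45

PV = FV / (1 + r)^t = $173,728.45


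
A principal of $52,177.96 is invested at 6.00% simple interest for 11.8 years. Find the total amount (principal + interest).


Total amount formula: A = P(1 + rt) = P + P·r·t
Interest: I = P × r × t = $52,177.96 × 0.06 × 11.8 = $36,942.00
A = P + I = $52,177.96 + $36,942.00 = $89,119.96

A = P + I = P(1 + rt) = $89,119.96
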